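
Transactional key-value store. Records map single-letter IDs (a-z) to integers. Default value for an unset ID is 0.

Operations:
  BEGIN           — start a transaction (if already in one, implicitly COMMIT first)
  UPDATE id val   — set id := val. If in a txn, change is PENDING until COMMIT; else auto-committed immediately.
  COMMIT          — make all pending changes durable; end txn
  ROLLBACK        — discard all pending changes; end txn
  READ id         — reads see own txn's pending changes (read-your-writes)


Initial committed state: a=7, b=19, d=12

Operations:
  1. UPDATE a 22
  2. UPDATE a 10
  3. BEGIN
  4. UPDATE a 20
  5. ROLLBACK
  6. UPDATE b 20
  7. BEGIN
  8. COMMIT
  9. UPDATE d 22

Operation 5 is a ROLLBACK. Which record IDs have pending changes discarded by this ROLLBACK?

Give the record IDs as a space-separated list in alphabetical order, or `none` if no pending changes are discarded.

Initial committed: {a=7, b=19, d=12}
Op 1: UPDATE a=22 (auto-commit; committed a=22)
Op 2: UPDATE a=10 (auto-commit; committed a=10)
Op 3: BEGIN: in_txn=True, pending={}
Op 4: UPDATE a=20 (pending; pending now {a=20})
Op 5: ROLLBACK: discarded pending ['a']; in_txn=False
Op 6: UPDATE b=20 (auto-commit; committed b=20)
Op 7: BEGIN: in_txn=True, pending={}
Op 8: COMMIT: merged [] into committed; committed now {a=10, b=20, d=12}
Op 9: UPDATE d=22 (auto-commit; committed d=22)
ROLLBACK at op 5 discards: ['a']

Answer: a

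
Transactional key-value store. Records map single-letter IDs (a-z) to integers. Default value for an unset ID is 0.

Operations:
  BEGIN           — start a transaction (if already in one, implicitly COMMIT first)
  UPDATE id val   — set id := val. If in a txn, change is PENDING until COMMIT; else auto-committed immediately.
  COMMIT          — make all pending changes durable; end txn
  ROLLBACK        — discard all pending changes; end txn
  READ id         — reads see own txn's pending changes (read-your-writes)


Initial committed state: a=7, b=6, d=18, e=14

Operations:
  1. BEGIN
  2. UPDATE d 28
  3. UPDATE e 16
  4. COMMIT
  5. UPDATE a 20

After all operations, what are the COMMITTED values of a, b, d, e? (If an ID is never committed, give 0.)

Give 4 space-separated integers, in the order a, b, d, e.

Initial committed: {a=7, b=6, d=18, e=14}
Op 1: BEGIN: in_txn=True, pending={}
Op 2: UPDATE d=28 (pending; pending now {d=28})
Op 3: UPDATE e=16 (pending; pending now {d=28, e=16})
Op 4: COMMIT: merged ['d', 'e'] into committed; committed now {a=7, b=6, d=28, e=16}
Op 5: UPDATE a=20 (auto-commit; committed a=20)
Final committed: {a=20, b=6, d=28, e=16}

Answer: 20 6 28 16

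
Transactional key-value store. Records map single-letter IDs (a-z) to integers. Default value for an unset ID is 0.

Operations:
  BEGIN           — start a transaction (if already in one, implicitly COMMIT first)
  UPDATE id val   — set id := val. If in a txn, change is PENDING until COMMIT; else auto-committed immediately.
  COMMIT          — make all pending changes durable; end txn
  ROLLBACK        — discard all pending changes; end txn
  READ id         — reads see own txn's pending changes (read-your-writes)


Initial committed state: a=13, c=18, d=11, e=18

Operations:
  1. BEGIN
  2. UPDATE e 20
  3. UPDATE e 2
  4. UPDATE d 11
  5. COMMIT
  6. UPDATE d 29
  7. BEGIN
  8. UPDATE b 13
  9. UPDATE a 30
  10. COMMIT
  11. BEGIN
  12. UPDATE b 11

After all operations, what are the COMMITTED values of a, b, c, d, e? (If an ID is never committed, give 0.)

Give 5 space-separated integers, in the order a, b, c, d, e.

Answer: 30 13 18 29 2

Derivation:
Initial committed: {a=13, c=18, d=11, e=18}
Op 1: BEGIN: in_txn=True, pending={}
Op 2: UPDATE e=20 (pending; pending now {e=20})
Op 3: UPDATE e=2 (pending; pending now {e=2})
Op 4: UPDATE d=11 (pending; pending now {d=11, e=2})
Op 5: COMMIT: merged ['d', 'e'] into committed; committed now {a=13, c=18, d=11, e=2}
Op 6: UPDATE d=29 (auto-commit; committed d=29)
Op 7: BEGIN: in_txn=True, pending={}
Op 8: UPDATE b=13 (pending; pending now {b=13})
Op 9: UPDATE a=30 (pending; pending now {a=30, b=13})
Op 10: COMMIT: merged ['a', 'b'] into committed; committed now {a=30, b=13, c=18, d=29, e=2}
Op 11: BEGIN: in_txn=True, pending={}
Op 12: UPDATE b=11 (pending; pending now {b=11})
Final committed: {a=30, b=13, c=18, d=29, e=2}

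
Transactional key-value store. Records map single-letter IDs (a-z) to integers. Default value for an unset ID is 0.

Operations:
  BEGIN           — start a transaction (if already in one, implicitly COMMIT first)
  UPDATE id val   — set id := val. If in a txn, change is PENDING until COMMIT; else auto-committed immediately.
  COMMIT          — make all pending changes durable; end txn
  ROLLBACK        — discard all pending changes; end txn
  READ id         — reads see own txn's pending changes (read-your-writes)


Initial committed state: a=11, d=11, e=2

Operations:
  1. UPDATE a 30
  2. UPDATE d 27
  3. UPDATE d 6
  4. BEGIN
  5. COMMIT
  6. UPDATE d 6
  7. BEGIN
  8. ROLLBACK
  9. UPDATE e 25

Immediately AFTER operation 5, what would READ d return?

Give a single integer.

Initial committed: {a=11, d=11, e=2}
Op 1: UPDATE a=30 (auto-commit; committed a=30)
Op 2: UPDATE d=27 (auto-commit; committed d=27)
Op 3: UPDATE d=6 (auto-commit; committed d=6)
Op 4: BEGIN: in_txn=True, pending={}
Op 5: COMMIT: merged [] into committed; committed now {a=30, d=6, e=2}
After op 5: visible(d) = 6 (pending={}, committed={a=30, d=6, e=2})

Answer: 6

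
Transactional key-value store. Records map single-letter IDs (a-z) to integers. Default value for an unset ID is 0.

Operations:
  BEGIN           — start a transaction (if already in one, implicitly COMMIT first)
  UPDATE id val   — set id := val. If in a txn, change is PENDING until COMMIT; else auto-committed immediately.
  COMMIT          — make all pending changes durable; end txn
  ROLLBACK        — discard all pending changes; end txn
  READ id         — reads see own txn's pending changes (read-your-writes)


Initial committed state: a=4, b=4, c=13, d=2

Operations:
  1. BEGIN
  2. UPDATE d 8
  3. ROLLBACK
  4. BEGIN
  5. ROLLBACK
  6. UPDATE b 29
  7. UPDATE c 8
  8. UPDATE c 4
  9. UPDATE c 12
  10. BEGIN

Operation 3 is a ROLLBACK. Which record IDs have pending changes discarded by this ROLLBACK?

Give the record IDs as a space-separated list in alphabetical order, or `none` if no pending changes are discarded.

Answer: d

Derivation:
Initial committed: {a=4, b=4, c=13, d=2}
Op 1: BEGIN: in_txn=True, pending={}
Op 2: UPDATE d=8 (pending; pending now {d=8})
Op 3: ROLLBACK: discarded pending ['d']; in_txn=False
Op 4: BEGIN: in_txn=True, pending={}
Op 5: ROLLBACK: discarded pending []; in_txn=False
Op 6: UPDATE b=29 (auto-commit; committed b=29)
Op 7: UPDATE c=8 (auto-commit; committed c=8)
Op 8: UPDATE c=4 (auto-commit; committed c=4)
Op 9: UPDATE c=12 (auto-commit; committed c=12)
Op 10: BEGIN: in_txn=True, pending={}
ROLLBACK at op 3 discards: ['d']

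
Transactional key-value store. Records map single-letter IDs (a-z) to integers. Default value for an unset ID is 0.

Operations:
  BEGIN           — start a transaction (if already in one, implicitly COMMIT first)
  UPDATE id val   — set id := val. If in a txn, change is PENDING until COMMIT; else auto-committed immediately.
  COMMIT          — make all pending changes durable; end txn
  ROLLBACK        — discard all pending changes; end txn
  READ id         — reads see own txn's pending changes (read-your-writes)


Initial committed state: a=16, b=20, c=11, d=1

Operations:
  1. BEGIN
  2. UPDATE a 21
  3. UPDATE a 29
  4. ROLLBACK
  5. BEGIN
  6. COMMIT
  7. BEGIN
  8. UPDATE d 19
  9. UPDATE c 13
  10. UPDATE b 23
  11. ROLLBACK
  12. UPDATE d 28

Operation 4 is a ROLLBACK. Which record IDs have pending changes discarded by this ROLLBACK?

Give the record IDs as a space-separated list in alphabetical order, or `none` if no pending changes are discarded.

Answer: a

Derivation:
Initial committed: {a=16, b=20, c=11, d=1}
Op 1: BEGIN: in_txn=True, pending={}
Op 2: UPDATE a=21 (pending; pending now {a=21})
Op 3: UPDATE a=29 (pending; pending now {a=29})
Op 4: ROLLBACK: discarded pending ['a']; in_txn=False
Op 5: BEGIN: in_txn=True, pending={}
Op 6: COMMIT: merged [] into committed; committed now {a=16, b=20, c=11, d=1}
Op 7: BEGIN: in_txn=True, pending={}
Op 8: UPDATE d=19 (pending; pending now {d=19})
Op 9: UPDATE c=13 (pending; pending now {c=13, d=19})
Op 10: UPDATE b=23 (pending; pending now {b=23, c=13, d=19})
Op 11: ROLLBACK: discarded pending ['b', 'c', 'd']; in_txn=False
Op 12: UPDATE d=28 (auto-commit; committed d=28)
ROLLBACK at op 4 discards: ['a']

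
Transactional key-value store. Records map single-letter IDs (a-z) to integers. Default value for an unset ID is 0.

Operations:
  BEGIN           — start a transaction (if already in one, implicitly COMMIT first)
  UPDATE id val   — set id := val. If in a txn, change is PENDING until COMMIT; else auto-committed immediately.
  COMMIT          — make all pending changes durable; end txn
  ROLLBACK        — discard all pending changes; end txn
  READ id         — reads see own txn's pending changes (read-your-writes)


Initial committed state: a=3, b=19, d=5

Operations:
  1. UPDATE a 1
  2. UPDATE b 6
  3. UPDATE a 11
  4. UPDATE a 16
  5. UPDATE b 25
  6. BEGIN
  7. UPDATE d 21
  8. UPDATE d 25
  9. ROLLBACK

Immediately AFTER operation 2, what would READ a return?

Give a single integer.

Initial committed: {a=3, b=19, d=5}
Op 1: UPDATE a=1 (auto-commit; committed a=1)
Op 2: UPDATE b=6 (auto-commit; committed b=6)
After op 2: visible(a) = 1 (pending={}, committed={a=1, b=6, d=5})

Answer: 1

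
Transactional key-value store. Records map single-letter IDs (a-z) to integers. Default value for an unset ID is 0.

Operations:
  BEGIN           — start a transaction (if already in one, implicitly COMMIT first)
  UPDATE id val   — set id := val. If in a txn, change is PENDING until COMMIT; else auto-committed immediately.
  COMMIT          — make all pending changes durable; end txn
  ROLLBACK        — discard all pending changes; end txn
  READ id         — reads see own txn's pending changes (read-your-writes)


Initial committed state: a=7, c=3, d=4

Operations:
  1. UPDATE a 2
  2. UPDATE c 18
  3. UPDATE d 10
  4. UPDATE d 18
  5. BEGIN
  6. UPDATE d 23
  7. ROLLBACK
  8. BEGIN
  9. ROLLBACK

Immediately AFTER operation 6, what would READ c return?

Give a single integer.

Initial committed: {a=7, c=3, d=4}
Op 1: UPDATE a=2 (auto-commit; committed a=2)
Op 2: UPDATE c=18 (auto-commit; committed c=18)
Op 3: UPDATE d=10 (auto-commit; committed d=10)
Op 4: UPDATE d=18 (auto-commit; committed d=18)
Op 5: BEGIN: in_txn=True, pending={}
Op 6: UPDATE d=23 (pending; pending now {d=23})
After op 6: visible(c) = 18 (pending={d=23}, committed={a=2, c=18, d=18})

Answer: 18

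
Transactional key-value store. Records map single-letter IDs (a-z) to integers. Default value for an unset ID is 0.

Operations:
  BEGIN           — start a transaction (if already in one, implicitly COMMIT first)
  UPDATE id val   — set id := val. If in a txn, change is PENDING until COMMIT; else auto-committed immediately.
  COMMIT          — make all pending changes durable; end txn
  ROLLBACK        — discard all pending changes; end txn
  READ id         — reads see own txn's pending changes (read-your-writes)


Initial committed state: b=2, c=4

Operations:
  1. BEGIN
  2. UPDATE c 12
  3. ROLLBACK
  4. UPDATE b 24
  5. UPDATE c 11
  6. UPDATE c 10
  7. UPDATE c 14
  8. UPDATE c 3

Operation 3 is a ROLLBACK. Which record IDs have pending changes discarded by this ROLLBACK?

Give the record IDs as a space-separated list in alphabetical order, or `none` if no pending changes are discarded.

Answer: c

Derivation:
Initial committed: {b=2, c=4}
Op 1: BEGIN: in_txn=True, pending={}
Op 2: UPDATE c=12 (pending; pending now {c=12})
Op 3: ROLLBACK: discarded pending ['c']; in_txn=False
Op 4: UPDATE b=24 (auto-commit; committed b=24)
Op 5: UPDATE c=11 (auto-commit; committed c=11)
Op 6: UPDATE c=10 (auto-commit; committed c=10)
Op 7: UPDATE c=14 (auto-commit; committed c=14)
Op 8: UPDATE c=3 (auto-commit; committed c=3)
ROLLBACK at op 3 discards: ['c']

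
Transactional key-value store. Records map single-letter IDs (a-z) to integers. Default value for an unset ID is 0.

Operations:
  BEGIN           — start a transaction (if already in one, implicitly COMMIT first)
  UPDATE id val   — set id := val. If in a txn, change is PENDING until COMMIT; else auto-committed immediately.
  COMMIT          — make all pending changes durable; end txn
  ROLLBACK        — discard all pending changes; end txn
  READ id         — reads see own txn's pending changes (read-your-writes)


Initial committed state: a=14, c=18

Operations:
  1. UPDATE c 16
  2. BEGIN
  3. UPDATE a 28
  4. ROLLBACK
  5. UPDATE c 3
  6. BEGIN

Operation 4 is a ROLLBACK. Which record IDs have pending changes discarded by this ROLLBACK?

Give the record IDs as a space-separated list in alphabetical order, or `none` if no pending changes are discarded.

Answer: a

Derivation:
Initial committed: {a=14, c=18}
Op 1: UPDATE c=16 (auto-commit; committed c=16)
Op 2: BEGIN: in_txn=True, pending={}
Op 3: UPDATE a=28 (pending; pending now {a=28})
Op 4: ROLLBACK: discarded pending ['a']; in_txn=False
Op 5: UPDATE c=3 (auto-commit; committed c=3)
Op 6: BEGIN: in_txn=True, pending={}
ROLLBACK at op 4 discards: ['a']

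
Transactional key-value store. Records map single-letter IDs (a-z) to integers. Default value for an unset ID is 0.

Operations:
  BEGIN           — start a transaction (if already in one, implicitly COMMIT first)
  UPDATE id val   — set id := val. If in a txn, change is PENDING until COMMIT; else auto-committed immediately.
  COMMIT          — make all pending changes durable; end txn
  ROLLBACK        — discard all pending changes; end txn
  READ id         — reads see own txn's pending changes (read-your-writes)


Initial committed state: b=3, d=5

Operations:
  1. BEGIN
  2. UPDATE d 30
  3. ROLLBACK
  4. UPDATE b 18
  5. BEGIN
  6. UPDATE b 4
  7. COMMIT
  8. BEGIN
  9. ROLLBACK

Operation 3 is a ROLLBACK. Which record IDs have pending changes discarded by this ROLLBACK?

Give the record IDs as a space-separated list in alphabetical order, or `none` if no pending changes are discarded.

Initial committed: {b=3, d=5}
Op 1: BEGIN: in_txn=True, pending={}
Op 2: UPDATE d=30 (pending; pending now {d=30})
Op 3: ROLLBACK: discarded pending ['d']; in_txn=False
Op 4: UPDATE b=18 (auto-commit; committed b=18)
Op 5: BEGIN: in_txn=True, pending={}
Op 6: UPDATE b=4 (pending; pending now {b=4})
Op 7: COMMIT: merged ['b'] into committed; committed now {b=4, d=5}
Op 8: BEGIN: in_txn=True, pending={}
Op 9: ROLLBACK: discarded pending []; in_txn=False
ROLLBACK at op 3 discards: ['d']

Answer: d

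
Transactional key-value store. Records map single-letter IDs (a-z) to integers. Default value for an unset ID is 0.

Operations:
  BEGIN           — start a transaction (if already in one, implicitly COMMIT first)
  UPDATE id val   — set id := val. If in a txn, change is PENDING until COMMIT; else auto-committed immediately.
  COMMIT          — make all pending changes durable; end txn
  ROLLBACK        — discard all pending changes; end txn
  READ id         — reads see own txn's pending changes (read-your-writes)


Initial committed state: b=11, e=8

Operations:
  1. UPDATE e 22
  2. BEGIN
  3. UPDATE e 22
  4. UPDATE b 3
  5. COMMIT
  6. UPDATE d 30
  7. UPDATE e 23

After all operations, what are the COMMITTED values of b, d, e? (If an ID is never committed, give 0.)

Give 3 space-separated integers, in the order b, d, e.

Answer: 3 30 23

Derivation:
Initial committed: {b=11, e=8}
Op 1: UPDATE e=22 (auto-commit; committed e=22)
Op 2: BEGIN: in_txn=True, pending={}
Op 3: UPDATE e=22 (pending; pending now {e=22})
Op 4: UPDATE b=3 (pending; pending now {b=3, e=22})
Op 5: COMMIT: merged ['b', 'e'] into committed; committed now {b=3, e=22}
Op 6: UPDATE d=30 (auto-commit; committed d=30)
Op 7: UPDATE e=23 (auto-commit; committed e=23)
Final committed: {b=3, d=30, e=23}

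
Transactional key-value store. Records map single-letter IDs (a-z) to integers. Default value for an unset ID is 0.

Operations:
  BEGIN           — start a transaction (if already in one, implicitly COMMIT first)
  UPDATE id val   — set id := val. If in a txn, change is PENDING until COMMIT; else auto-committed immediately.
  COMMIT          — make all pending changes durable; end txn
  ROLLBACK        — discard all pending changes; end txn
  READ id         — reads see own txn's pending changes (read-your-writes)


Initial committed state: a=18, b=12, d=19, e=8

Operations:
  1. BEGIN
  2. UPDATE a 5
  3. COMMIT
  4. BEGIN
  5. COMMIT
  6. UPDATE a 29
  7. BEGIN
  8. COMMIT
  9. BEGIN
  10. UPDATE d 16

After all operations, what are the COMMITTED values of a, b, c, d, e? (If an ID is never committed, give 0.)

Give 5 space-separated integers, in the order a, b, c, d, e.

Answer: 29 12 0 19 8

Derivation:
Initial committed: {a=18, b=12, d=19, e=8}
Op 1: BEGIN: in_txn=True, pending={}
Op 2: UPDATE a=5 (pending; pending now {a=5})
Op 3: COMMIT: merged ['a'] into committed; committed now {a=5, b=12, d=19, e=8}
Op 4: BEGIN: in_txn=True, pending={}
Op 5: COMMIT: merged [] into committed; committed now {a=5, b=12, d=19, e=8}
Op 6: UPDATE a=29 (auto-commit; committed a=29)
Op 7: BEGIN: in_txn=True, pending={}
Op 8: COMMIT: merged [] into committed; committed now {a=29, b=12, d=19, e=8}
Op 9: BEGIN: in_txn=True, pending={}
Op 10: UPDATE d=16 (pending; pending now {d=16})
Final committed: {a=29, b=12, d=19, e=8}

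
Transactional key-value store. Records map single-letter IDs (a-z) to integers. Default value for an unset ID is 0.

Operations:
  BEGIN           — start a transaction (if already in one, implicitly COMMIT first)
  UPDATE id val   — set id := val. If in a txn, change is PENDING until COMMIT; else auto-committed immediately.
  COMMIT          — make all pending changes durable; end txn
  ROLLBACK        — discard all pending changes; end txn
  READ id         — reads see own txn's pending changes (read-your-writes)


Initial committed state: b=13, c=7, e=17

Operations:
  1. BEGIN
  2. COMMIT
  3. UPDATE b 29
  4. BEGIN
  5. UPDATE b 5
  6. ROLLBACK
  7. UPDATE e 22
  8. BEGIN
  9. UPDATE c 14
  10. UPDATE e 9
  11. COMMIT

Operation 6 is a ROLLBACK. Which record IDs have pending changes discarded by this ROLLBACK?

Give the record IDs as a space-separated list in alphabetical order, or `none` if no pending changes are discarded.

Initial committed: {b=13, c=7, e=17}
Op 1: BEGIN: in_txn=True, pending={}
Op 2: COMMIT: merged [] into committed; committed now {b=13, c=7, e=17}
Op 3: UPDATE b=29 (auto-commit; committed b=29)
Op 4: BEGIN: in_txn=True, pending={}
Op 5: UPDATE b=5 (pending; pending now {b=5})
Op 6: ROLLBACK: discarded pending ['b']; in_txn=False
Op 7: UPDATE e=22 (auto-commit; committed e=22)
Op 8: BEGIN: in_txn=True, pending={}
Op 9: UPDATE c=14 (pending; pending now {c=14})
Op 10: UPDATE e=9 (pending; pending now {c=14, e=9})
Op 11: COMMIT: merged ['c', 'e'] into committed; committed now {b=29, c=14, e=9}
ROLLBACK at op 6 discards: ['b']

Answer: b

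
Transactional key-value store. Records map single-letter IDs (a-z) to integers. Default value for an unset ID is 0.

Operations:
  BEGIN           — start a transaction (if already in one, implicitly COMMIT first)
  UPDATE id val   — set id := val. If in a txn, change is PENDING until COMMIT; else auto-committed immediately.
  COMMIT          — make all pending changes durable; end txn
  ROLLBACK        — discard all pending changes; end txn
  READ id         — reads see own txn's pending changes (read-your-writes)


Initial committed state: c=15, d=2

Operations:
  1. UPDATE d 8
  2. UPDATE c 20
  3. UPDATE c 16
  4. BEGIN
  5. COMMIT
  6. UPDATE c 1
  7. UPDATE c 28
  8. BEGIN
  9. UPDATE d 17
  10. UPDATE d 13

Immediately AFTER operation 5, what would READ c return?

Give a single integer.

Initial committed: {c=15, d=2}
Op 1: UPDATE d=8 (auto-commit; committed d=8)
Op 2: UPDATE c=20 (auto-commit; committed c=20)
Op 3: UPDATE c=16 (auto-commit; committed c=16)
Op 4: BEGIN: in_txn=True, pending={}
Op 5: COMMIT: merged [] into committed; committed now {c=16, d=8}
After op 5: visible(c) = 16 (pending={}, committed={c=16, d=8})

Answer: 16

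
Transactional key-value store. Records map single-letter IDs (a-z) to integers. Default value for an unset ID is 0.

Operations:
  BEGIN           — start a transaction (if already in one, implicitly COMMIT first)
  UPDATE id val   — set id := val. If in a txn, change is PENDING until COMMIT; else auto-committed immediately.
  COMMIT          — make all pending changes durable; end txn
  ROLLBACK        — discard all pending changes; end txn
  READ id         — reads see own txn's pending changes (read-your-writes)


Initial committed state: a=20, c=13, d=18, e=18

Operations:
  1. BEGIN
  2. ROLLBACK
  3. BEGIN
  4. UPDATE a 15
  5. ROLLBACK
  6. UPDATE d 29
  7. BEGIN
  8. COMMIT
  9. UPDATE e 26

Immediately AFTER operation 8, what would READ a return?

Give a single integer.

Answer: 20

Derivation:
Initial committed: {a=20, c=13, d=18, e=18}
Op 1: BEGIN: in_txn=True, pending={}
Op 2: ROLLBACK: discarded pending []; in_txn=False
Op 3: BEGIN: in_txn=True, pending={}
Op 4: UPDATE a=15 (pending; pending now {a=15})
Op 5: ROLLBACK: discarded pending ['a']; in_txn=False
Op 6: UPDATE d=29 (auto-commit; committed d=29)
Op 7: BEGIN: in_txn=True, pending={}
Op 8: COMMIT: merged [] into committed; committed now {a=20, c=13, d=29, e=18}
After op 8: visible(a) = 20 (pending={}, committed={a=20, c=13, d=29, e=18})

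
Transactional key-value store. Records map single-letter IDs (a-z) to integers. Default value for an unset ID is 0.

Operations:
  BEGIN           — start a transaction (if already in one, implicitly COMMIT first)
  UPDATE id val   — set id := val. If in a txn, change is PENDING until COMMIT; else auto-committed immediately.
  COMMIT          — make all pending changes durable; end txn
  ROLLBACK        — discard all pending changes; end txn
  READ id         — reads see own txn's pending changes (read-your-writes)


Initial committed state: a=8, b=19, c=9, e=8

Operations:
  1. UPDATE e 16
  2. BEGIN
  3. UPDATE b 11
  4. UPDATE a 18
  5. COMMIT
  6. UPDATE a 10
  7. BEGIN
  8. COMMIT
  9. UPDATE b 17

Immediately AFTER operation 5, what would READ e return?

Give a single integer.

Answer: 16

Derivation:
Initial committed: {a=8, b=19, c=9, e=8}
Op 1: UPDATE e=16 (auto-commit; committed e=16)
Op 2: BEGIN: in_txn=True, pending={}
Op 3: UPDATE b=11 (pending; pending now {b=11})
Op 4: UPDATE a=18 (pending; pending now {a=18, b=11})
Op 5: COMMIT: merged ['a', 'b'] into committed; committed now {a=18, b=11, c=9, e=16}
After op 5: visible(e) = 16 (pending={}, committed={a=18, b=11, c=9, e=16})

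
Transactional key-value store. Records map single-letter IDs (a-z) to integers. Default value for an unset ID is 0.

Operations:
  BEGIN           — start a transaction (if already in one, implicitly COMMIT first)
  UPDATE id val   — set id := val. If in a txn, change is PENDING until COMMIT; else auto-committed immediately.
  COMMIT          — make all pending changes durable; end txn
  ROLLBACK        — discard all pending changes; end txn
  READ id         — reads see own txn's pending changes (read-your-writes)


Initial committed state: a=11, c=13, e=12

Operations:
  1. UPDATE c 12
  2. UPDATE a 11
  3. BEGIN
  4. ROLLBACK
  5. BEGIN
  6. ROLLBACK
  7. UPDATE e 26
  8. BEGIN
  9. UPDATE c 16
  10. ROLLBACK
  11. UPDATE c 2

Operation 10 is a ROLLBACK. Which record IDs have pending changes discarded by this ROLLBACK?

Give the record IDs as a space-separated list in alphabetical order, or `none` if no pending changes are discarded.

Initial committed: {a=11, c=13, e=12}
Op 1: UPDATE c=12 (auto-commit; committed c=12)
Op 2: UPDATE a=11 (auto-commit; committed a=11)
Op 3: BEGIN: in_txn=True, pending={}
Op 4: ROLLBACK: discarded pending []; in_txn=False
Op 5: BEGIN: in_txn=True, pending={}
Op 6: ROLLBACK: discarded pending []; in_txn=False
Op 7: UPDATE e=26 (auto-commit; committed e=26)
Op 8: BEGIN: in_txn=True, pending={}
Op 9: UPDATE c=16 (pending; pending now {c=16})
Op 10: ROLLBACK: discarded pending ['c']; in_txn=False
Op 11: UPDATE c=2 (auto-commit; committed c=2)
ROLLBACK at op 10 discards: ['c']

Answer: c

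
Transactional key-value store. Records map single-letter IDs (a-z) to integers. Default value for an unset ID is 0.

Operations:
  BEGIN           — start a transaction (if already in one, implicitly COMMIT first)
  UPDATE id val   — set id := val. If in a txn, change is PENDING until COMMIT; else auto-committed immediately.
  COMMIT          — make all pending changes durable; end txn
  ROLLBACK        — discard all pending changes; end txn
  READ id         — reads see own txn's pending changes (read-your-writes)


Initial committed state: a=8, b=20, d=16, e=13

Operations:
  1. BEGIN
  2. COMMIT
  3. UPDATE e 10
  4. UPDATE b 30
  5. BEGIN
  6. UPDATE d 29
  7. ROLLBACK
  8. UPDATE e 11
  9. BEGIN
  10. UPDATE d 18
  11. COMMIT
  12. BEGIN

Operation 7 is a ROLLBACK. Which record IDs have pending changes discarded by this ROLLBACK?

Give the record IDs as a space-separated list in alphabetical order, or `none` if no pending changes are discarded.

Initial committed: {a=8, b=20, d=16, e=13}
Op 1: BEGIN: in_txn=True, pending={}
Op 2: COMMIT: merged [] into committed; committed now {a=8, b=20, d=16, e=13}
Op 3: UPDATE e=10 (auto-commit; committed e=10)
Op 4: UPDATE b=30 (auto-commit; committed b=30)
Op 5: BEGIN: in_txn=True, pending={}
Op 6: UPDATE d=29 (pending; pending now {d=29})
Op 7: ROLLBACK: discarded pending ['d']; in_txn=False
Op 8: UPDATE e=11 (auto-commit; committed e=11)
Op 9: BEGIN: in_txn=True, pending={}
Op 10: UPDATE d=18 (pending; pending now {d=18})
Op 11: COMMIT: merged ['d'] into committed; committed now {a=8, b=30, d=18, e=11}
Op 12: BEGIN: in_txn=True, pending={}
ROLLBACK at op 7 discards: ['d']

Answer: d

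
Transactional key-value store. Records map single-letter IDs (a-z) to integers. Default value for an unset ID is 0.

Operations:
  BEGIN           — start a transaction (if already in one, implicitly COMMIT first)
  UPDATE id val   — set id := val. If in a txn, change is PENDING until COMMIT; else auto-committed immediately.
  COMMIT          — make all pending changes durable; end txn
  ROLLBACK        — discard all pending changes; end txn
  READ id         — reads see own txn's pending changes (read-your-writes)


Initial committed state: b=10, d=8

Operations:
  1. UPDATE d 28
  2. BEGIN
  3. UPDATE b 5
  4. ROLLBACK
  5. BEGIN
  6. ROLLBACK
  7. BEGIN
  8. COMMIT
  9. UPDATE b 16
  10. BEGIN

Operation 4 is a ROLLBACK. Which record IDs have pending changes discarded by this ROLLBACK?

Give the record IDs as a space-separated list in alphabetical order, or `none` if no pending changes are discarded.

Answer: b

Derivation:
Initial committed: {b=10, d=8}
Op 1: UPDATE d=28 (auto-commit; committed d=28)
Op 2: BEGIN: in_txn=True, pending={}
Op 3: UPDATE b=5 (pending; pending now {b=5})
Op 4: ROLLBACK: discarded pending ['b']; in_txn=False
Op 5: BEGIN: in_txn=True, pending={}
Op 6: ROLLBACK: discarded pending []; in_txn=False
Op 7: BEGIN: in_txn=True, pending={}
Op 8: COMMIT: merged [] into committed; committed now {b=10, d=28}
Op 9: UPDATE b=16 (auto-commit; committed b=16)
Op 10: BEGIN: in_txn=True, pending={}
ROLLBACK at op 4 discards: ['b']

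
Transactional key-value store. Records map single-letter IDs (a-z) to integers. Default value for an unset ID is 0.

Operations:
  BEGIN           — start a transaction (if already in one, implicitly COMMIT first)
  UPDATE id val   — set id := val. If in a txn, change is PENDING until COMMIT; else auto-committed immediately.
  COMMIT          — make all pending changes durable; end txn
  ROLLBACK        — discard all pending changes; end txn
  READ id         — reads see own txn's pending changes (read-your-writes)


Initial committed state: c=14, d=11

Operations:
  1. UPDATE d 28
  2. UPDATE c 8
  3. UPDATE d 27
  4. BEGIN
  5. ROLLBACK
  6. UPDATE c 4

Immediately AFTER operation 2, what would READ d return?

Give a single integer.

Initial committed: {c=14, d=11}
Op 1: UPDATE d=28 (auto-commit; committed d=28)
Op 2: UPDATE c=8 (auto-commit; committed c=8)
After op 2: visible(d) = 28 (pending={}, committed={c=8, d=28})

Answer: 28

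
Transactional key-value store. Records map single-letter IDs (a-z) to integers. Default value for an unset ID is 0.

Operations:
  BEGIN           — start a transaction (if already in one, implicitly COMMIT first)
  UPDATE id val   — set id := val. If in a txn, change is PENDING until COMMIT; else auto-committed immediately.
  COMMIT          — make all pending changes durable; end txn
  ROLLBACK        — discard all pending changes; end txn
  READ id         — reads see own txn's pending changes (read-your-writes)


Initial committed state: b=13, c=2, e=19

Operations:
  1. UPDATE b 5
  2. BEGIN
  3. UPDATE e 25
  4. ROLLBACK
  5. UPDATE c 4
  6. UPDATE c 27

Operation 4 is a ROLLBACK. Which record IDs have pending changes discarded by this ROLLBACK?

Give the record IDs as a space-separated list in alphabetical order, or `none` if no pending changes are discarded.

Initial committed: {b=13, c=2, e=19}
Op 1: UPDATE b=5 (auto-commit; committed b=5)
Op 2: BEGIN: in_txn=True, pending={}
Op 3: UPDATE e=25 (pending; pending now {e=25})
Op 4: ROLLBACK: discarded pending ['e']; in_txn=False
Op 5: UPDATE c=4 (auto-commit; committed c=4)
Op 6: UPDATE c=27 (auto-commit; committed c=27)
ROLLBACK at op 4 discards: ['e']

Answer: e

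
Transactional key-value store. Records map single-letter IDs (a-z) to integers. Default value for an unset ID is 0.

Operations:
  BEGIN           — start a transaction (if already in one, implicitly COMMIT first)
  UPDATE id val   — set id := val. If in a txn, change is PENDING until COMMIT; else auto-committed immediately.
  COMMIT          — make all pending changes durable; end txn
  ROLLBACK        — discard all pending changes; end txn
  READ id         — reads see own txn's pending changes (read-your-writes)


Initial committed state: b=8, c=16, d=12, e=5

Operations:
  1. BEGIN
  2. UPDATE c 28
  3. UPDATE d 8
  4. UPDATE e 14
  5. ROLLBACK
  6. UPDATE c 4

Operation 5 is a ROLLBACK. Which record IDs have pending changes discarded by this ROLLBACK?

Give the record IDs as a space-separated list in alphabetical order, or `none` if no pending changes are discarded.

Initial committed: {b=8, c=16, d=12, e=5}
Op 1: BEGIN: in_txn=True, pending={}
Op 2: UPDATE c=28 (pending; pending now {c=28})
Op 3: UPDATE d=8 (pending; pending now {c=28, d=8})
Op 4: UPDATE e=14 (pending; pending now {c=28, d=8, e=14})
Op 5: ROLLBACK: discarded pending ['c', 'd', 'e']; in_txn=False
Op 6: UPDATE c=4 (auto-commit; committed c=4)
ROLLBACK at op 5 discards: ['c', 'd', 'e']

Answer: c d e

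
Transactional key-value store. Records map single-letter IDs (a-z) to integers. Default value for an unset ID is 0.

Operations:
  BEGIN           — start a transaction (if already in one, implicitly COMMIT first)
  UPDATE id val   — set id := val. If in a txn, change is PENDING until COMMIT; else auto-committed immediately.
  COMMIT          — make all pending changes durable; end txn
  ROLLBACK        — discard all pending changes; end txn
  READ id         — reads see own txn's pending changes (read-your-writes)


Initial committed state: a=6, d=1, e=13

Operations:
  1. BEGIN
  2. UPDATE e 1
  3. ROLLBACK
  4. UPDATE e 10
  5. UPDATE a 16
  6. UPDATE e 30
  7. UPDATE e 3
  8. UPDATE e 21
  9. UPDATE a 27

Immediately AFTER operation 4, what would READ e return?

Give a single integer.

Initial committed: {a=6, d=1, e=13}
Op 1: BEGIN: in_txn=True, pending={}
Op 2: UPDATE e=1 (pending; pending now {e=1})
Op 3: ROLLBACK: discarded pending ['e']; in_txn=False
Op 4: UPDATE e=10 (auto-commit; committed e=10)
After op 4: visible(e) = 10 (pending={}, committed={a=6, d=1, e=10})

Answer: 10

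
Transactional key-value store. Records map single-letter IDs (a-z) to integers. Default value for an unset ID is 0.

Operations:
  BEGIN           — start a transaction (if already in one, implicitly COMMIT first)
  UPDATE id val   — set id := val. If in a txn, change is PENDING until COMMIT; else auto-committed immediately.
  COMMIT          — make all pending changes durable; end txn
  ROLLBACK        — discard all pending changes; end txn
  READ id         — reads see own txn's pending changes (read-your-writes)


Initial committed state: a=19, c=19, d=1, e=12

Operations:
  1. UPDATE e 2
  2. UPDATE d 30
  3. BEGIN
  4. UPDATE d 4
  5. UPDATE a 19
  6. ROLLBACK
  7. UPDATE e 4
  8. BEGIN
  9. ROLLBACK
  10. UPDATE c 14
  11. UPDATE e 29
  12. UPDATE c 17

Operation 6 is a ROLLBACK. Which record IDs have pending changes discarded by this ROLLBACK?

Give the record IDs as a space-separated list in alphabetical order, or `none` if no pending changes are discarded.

Answer: a d

Derivation:
Initial committed: {a=19, c=19, d=1, e=12}
Op 1: UPDATE e=2 (auto-commit; committed e=2)
Op 2: UPDATE d=30 (auto-commit; committed d=30)
Op 3: BEGIN: in_txn=True, pending={}
Op 4: UPDATE d=4 (pending; pending now {d=4})
Op 5: UPDATE a=19 (pending; pending now {a=19, d=4})
Op 6: ROLLBACK: discarded pending ['a', 'd']; in_txn=False
Op 7: UPDATE e=4 (auto-commit; committed e=4)
Op 8: BEGIN: in_txn=True, pending={}
Op 9: ROLLBACK: discarded pending []; in_txn=False
Op 10: UPDATE c=14 (auto-commit; committed c=14)
Op 11: UPDATE e=29 (auto-commit; committed e=29)
Op 12: UPDATE c=17 (auto-commit; committed c=17)
ROLLBACK at op 6 discards: ['a', 'd']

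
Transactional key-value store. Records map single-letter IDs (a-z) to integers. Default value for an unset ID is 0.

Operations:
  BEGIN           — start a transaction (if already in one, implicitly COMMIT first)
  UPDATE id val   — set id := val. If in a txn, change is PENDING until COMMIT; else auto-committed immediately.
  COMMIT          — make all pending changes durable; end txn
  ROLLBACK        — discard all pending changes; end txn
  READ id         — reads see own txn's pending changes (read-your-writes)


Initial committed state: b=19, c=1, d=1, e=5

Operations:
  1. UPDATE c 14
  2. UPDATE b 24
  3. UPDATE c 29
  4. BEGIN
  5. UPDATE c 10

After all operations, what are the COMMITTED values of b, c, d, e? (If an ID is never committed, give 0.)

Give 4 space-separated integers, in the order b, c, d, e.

Answer: 24 29 1 5

Derivation:
Initial committed: {b=19, c=1, d=1, e=5}
Op 1: UPDATE c=14 (auto-commit; committed c=14)
Op 2: UPDATE b=24 (auto-commit; committed b=24)
Op 3: UPDATE c=29 (auto-commit; committed c=29)
Op 4: BEGIN: in_txn=True, pending={}
Op 5: UPDATE c=10 (pending; pending now {c=10})
Final committed: {b=24, c=29, d=1, e=5}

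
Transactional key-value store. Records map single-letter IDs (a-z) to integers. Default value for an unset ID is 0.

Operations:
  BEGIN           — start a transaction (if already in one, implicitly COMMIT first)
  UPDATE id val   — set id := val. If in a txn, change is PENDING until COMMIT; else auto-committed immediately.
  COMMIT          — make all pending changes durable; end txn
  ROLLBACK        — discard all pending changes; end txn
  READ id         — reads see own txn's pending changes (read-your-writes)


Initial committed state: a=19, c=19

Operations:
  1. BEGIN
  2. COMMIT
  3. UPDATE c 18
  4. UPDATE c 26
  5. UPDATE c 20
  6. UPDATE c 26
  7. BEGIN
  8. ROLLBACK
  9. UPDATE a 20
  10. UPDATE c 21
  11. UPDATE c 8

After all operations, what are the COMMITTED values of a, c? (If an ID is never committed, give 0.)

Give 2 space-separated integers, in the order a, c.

Answer: 20 8

Derivation:
Initial committed: {a=19, c=19}
Op 1: BEGIN: in_txn=True, pending={}
Op 2: COMMIT: merged [] into committed; committed now {a=19, c=19}
Op 3: UPDATE c=18 (auto-commit; committed c=18)
Op 4: UPDATE c=26 (auto-commit; committed c=26)
Op 5: UPDATE c=20 (auto-commit; committed c=20)
Op 6: UPDATE c=26 (auto-commit; committed c=26)
Op 7: BEGIN: in_txn=True, pending={}
Op 8: ROLLBACK: discarded pending []; in_txn=False
Op 9: UPDATE a=20 (auto-commit; committed a=20)
Op 10: UPDATE c=21 (auto-commit; committed c=21)
Op 11: UPDATE c=8 (auto-commit; committed c=8)
Final committed: {a=20, c=8}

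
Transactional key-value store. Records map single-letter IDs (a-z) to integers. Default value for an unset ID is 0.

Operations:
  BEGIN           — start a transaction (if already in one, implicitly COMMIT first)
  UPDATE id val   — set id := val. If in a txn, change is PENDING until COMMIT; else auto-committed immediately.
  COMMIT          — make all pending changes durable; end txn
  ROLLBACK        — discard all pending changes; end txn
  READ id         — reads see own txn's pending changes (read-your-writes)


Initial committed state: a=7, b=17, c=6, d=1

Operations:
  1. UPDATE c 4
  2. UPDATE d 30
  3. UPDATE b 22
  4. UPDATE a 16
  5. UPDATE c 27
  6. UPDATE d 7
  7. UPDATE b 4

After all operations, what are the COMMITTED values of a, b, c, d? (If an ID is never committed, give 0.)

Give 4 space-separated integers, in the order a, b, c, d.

Initial committed: {a=7, b=17, c=6, d=1}
Op 1: UPDATE c=4 (auto-commit; committed c=4)
Op 2: UPDATE d=30 (auto-commit; committed d=30)
Op 3: UPDATE b=22 (auto-commit; committed b=22)
Op 4: UPDATE a=16 (auto-commit; committed a=16)
Op 5: UPDATE c=27 (auto-commit; committed c=27)
Op 6: UPDATE d=7 (auto-commit; committed d=7)
Op 7: UPDATE b=4 (auto-commit; committed b=4)
Final committed: {a=16, b=4, c=27, d=7}

Answer: 16 4 27 7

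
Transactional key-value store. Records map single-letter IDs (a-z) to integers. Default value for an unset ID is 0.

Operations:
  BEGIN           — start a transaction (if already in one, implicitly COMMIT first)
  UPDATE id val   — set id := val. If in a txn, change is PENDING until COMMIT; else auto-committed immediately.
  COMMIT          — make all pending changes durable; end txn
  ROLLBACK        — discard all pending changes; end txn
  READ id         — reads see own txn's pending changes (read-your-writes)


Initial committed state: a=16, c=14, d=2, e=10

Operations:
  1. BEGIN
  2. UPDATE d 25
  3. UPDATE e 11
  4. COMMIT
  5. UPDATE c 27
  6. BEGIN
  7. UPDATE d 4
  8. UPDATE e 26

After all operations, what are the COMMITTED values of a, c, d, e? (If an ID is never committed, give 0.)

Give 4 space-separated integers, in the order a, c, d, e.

Initial committed: {a=16, c=14, d=2, e=10}
Op 1: BEGIN: in_txn=True, pending={}
Op 2: UPDATE d=25 (pending; pending now {d=25})
Op 3: UPDATE e=11 (pending; pending now {d=25, e=11})
Op 4: COMMIT: merged ['d', 'e'] into committed; committed now {a=16, c=14, d=25, e=11}
Op 5: UPDATE c=27 (auto-commit; committed c=27)
Op 6: BEGIN: in_txn=True, pending={}
Op 7: UPDATE d=4 (pending; pending now {d=4})
Op 8: UPDATE e=26 (pending; pending now {d=4, e=26})
Final committed: {a=16, c=27, d=25, e=11}

Answer: 16 27 25 11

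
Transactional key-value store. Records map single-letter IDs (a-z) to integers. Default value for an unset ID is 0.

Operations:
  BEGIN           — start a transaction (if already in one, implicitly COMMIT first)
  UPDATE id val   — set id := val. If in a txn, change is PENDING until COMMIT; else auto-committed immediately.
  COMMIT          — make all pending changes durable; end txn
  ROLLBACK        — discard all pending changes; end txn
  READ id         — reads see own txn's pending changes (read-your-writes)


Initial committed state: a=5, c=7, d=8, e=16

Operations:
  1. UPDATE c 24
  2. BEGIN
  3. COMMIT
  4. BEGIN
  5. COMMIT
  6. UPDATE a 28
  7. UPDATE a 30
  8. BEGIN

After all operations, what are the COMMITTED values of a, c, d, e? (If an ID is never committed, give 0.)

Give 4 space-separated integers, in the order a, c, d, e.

Answer: 30 24 8 16

Derivation:
Initial committed: {a=5, c=7, d=8, e=16}
Op 1: UPDATE c=24 (auto-commit; committed c=24)
Op 2: BEGIN: in_txn=True, pending={}
Op 3: COMMIT: merged [] into committed; committed now {a=5, c=24, d=8, e=16}
Op 4: BEGIN: in_txn=True, pending={}
Op 5: COMMIT: merged [] into committed; committed now {a=5, c=24, d=8, e=16}
Op 6: UPDATE a=28 (auto-commit; committed a=28)
Op 7: UPDATE a=30 (auto-commit; committed a=30)
Op 8: BEGIN: in_txn=True, pending={}
Final committed: {a=30, c=24, d=8, e=16}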